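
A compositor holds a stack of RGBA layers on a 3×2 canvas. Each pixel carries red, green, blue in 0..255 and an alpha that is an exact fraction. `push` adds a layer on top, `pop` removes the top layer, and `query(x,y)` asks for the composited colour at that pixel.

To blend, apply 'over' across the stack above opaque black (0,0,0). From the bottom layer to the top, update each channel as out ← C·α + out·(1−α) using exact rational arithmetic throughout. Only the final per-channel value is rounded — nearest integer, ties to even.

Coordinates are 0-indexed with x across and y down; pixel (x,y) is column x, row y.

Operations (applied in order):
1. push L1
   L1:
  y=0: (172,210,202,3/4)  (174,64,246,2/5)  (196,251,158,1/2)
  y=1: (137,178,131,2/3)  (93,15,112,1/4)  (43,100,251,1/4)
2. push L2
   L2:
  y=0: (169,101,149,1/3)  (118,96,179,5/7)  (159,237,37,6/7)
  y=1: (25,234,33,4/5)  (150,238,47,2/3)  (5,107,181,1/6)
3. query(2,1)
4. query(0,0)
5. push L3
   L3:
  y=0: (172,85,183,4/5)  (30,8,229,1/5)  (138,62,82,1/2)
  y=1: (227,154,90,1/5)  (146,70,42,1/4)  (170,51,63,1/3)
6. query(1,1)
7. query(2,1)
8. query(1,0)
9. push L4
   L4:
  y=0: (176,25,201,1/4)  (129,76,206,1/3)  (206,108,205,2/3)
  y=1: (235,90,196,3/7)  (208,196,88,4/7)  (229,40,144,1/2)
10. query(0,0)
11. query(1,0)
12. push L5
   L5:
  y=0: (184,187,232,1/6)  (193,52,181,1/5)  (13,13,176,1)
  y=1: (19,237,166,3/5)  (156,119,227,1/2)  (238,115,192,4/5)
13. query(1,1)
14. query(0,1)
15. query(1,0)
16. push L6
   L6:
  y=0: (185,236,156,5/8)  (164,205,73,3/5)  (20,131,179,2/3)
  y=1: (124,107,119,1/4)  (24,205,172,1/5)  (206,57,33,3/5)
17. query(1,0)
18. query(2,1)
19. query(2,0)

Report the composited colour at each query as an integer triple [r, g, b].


at x=2,y=1 over L1,L2:
L1 α=1/4: [43/4, 25, 251/4]
L2 α=1/6: [235/24, 116/3, 1979/24]
→ [10, 39, 82]

(0,0) stack=L1,L2; from [0,0,0]:
+L1 (α=3/4) → [129, 315/2, 303/2]
+L2 (α=1/3) → [427/3, 416/3, 452/3]
→ [142, 139, 151]

query (1,1) [L1,L2,L3] — begin 0,0,0
+L1 (α=1/4) → [93/4, 15/4, 28]
+L2 (α=2/3) → [431/4, 1919/12, 122/3]
+L3 (α=1/4) → [1877/16, 2199/16, 41]
→ [117, 137, 41]

query (2,1) [L1,L2,L3] — begin 0,0,0
L1 α=1/4: [43/4, 25, 251/4]
L2 α=1/6: [235/24, 116/3, 1979/24]
L3 α=1/3: [2275/36, 385/9, 2735/36]
= [63, 43, 76]

(1,0) stack=L1,L2,L3; from [0,0,0]:
+L1 (α=2/5) → [348/5, 128/5, 492/5]
+L2 (α=5/7) → [3646/35, 2656/35, 5459/35]
+L3 (α=1/5) → [15634/175, 10904/175, 29851/175]
= [89, 62, 171]

(0,0) stack=L1,L2,L3,L4; from [0,0,0]:
L1 α=3/4: [129, 315/2, 303/2]
L2 α=1/3: [427/3, 416/3, 452/3]
L3 α=4/5: [2491/15, 1436/15, 2648/15]
L4 α=1/4: [3371/20, 1561/20, 3653/20]
rounded: [169, 78, 183]

query (1,0) [L1,L2,L3,L4] — begin 0,0,0
+L1 (α=2/5) → [348/5, 128/5, 492/5]
+L2 (α=5/7) → [3646/35, 2656/35, 5459/35]
+L3 (α=1/5) → [15634/175, 10904/175, 29851/175]
+L4 (α=1/3) → [53843/525, 35108/525, 95752/525]
= [103, 67, 182]

query (1,1) [L1,L2,L3,L4,L5] — begin 0,0,0
after L1 α=1/4: [93/4, 15/4, 28]
after L2 α=2/3: [431/4, 1919/12, 122/3]
after L3 α=1/4: [1877/16, 2199/16, 41]
after L4 α=4/7: [18943/112, 19141/112, 475/7]
after L5 α=1/2: [36415/224, 32469/224, 1032/7]
→ [163, 145, 147]

at x=0,y=1 over L1,L2,L3,L4,L5:
L1 α=2/3: [274/3, 356/3, 262/3]
L2 α=4/5: [574/15, 3164/15, 658/15]
L3 α=1/5: [5701/75, 14966/75, 3982/75]
L4 α=3/7: [75679/525, 80114/525, 60028/525]
L5 α=3/5: [181283/2625, 533503/2625, 381506/2625]
= [69, 203, 145]

query (1,0) [L1,L2,L3,L4,L5] — begin 0,0,0
+L1 (α=2/5) → [348/5, 128/5, 492/5]
+L2 (α=5/7) → [3646/35, 2656/35, 5459/35]
+L3 (α=1/5) → [15634/175, 10904/175, 29851/175]
+L4 (α=1/3) → [53843/525, 35108/525, 95752/525]
+L5 (α=1/5) → [316697/2625, 167732/2625, 478033/2625]
→ [121, 64, 182]

query (1,0) [L1,L2,L3,L4,L5,L6] — begin 0,0,0
L1 α=2/5: [348/5, 128/5, 492/5]
L2 α=5/7: [3646/35, 2656/35, 5459/35]
L3 α=1/5: [15634/175, 10904/175, 29851/175]
L4 α=1/3: [53843/525, 35108/525, 95752/525]
L5 α=1/5: [316697/2625, 167732/2625, 478033/2625]
L6 α=3/5: [1924894/13125, 1949839/13125, 1530941/13125]
= [147, 149, 117]

at x=2,y=1 over L1,L2,L3,L4,L5,L6:
+L1 (α=1/4) → [43/4, 25, 251/4]
+L2 (α=1/6) → [235/24, 116/3, 1979/24]
+L3 (α=1/3) → [2275/36, 385/9, 2735/36]
+L4 (α=1/2) → [10519/72, 745/18, 7919/72]
+L5 (α=4/5) → [79063/360, 1805/18, 12643/72]
+L6 (α=3/5) → [190303/900, 3344/45, 16207/180]
rounded: [211, 74, 90]

(2,0) stack=L1,L2,L3,L4,L5,L6; from [0,0,0]:
L1 α=1/2: [98, 251/2, 79]
L2 α=6/7: [1052/7, 3095/14, 43]
L3 α=1/2: [1009/7, 3963/28, 125/2]
L4 α=2/3: [3893/21, 3337/28, 315/2]
L5 α=1: [13, 13, 176]
L6 α=2/3: [53/3, 275/3, 178]
→ [18, 92, 178]


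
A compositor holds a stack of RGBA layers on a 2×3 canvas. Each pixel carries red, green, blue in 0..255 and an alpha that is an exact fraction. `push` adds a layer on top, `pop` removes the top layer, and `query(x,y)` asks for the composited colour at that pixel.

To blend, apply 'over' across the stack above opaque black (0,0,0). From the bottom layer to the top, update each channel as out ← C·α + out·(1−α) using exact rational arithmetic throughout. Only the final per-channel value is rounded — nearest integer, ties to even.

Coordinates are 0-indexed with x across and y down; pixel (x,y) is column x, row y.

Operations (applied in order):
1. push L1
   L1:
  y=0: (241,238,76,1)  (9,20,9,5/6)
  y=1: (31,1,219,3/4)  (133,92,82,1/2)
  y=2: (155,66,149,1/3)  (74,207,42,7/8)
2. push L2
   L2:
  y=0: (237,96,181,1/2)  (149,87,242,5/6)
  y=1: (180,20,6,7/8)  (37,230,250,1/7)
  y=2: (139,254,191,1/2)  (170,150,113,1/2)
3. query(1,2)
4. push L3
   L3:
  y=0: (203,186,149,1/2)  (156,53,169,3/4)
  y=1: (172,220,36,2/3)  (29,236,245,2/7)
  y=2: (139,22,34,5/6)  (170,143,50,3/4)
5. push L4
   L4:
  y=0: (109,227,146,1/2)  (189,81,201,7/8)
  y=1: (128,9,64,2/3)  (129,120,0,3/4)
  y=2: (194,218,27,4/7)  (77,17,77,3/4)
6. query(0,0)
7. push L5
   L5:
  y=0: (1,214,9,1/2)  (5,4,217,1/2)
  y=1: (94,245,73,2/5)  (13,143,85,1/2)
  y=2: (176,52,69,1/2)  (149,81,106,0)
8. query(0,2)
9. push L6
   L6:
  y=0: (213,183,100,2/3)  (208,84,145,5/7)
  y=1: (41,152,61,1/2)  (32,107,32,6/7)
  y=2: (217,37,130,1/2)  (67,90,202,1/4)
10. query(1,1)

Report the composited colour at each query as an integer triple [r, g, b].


at x=1,y=2 over L1,L2:
L1 α=7/8: [259/4, 1449/8, 147/4]
L2 α=1/2: [939/8, 2649/16, 599/8]
= [117, 166, 75]

query (0,0) [L1,L2,L3,L4] — begin 0,0,0
L1 α=1: [241, 238, 76]
L2 α=1/2: [239, 167, 257/2]
L3 α=1/2: [221, 353/2, 555/4]
L4 α=1/2: [165, 807/4, 1139/8]
→ [165, 202, 142]

query (0,2) [L1,L2,L3,L4,L5] — begin 0,0,0
after L1 α=1/3: [155/3, 22, 149/3]
after L2 α=1/2: [286/3, 138, 361/3]
after L3 α=5/6: [2371/18, 124/3, 871/18]
after L4 α=4/7: [7027/42, 996/7, 217/6]
after L5 α=1/2: [14419/84, 680/7, 631/12]
→ [172, 97, 53]

at x=1,y=1 over L1,L2,L3,L4,L5,L6:
after L1 α=1/2: [133/2, 46, 41]
after L2 α=1/7: [436/7, 506/7, 496/7]
after L3 α=2/7: [2586/49, 5834/49, 5910/49]
after L4 α=3/4: [21549/196, 11737/98, 2955/98]
after L5 α=1/2: [24097/392, 25751/196, 11285/196]
after L6 α=6/7: [99361/2744, 151583/1372, 48917/1372]
→ [36, 110, 36]


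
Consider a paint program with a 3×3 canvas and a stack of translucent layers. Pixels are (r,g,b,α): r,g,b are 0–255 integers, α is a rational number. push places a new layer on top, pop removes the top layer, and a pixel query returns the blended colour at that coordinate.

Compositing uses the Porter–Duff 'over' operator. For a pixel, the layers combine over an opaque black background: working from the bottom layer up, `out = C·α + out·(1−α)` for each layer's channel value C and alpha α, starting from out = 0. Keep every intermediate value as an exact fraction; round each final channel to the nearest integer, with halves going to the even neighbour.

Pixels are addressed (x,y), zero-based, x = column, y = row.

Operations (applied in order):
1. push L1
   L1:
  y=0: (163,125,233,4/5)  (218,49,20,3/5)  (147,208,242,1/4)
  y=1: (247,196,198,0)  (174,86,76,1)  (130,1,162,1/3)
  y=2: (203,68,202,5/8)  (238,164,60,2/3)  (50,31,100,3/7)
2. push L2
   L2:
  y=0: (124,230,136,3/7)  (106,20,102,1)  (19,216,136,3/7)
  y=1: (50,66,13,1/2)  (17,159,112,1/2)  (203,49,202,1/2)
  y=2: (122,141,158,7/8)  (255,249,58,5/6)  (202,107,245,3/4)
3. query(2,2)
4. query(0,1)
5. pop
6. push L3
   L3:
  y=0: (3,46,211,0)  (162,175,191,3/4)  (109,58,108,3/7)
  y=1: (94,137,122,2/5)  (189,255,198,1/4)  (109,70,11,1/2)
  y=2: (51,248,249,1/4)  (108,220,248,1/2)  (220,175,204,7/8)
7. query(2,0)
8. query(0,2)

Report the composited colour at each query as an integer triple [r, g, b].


(2,2) stack=L1,L2; from [0,0,0]:
L1 α=3/7: [150/7, 93/7, 300/7]
L2 α=3/4: [1098/7, 585/7, 5445/28]
= [157, 84, 194]

at x=0,y=1 over L1,L2:
L1 α=0: [0, 0, 0]
L2 α=1/2: [25, 33, 13/2]
→ [25, 33, 6]

query (2,0) [L1,L3] — begin 0,0,0
+L1 (α=1/4) → [147/4, 52, 121/2]
+L3 (α=3/7) → [474/7, 382/7, 566/7]
rounded: [68, 55, 81]

at x=0,y=2 over L1,L3:
L1 α=5/8: [1015/8, 85/2, 505/4]
L3 α=1/4: [3453/32, 751/8, 2511/16]
→ [108, 94, 157]


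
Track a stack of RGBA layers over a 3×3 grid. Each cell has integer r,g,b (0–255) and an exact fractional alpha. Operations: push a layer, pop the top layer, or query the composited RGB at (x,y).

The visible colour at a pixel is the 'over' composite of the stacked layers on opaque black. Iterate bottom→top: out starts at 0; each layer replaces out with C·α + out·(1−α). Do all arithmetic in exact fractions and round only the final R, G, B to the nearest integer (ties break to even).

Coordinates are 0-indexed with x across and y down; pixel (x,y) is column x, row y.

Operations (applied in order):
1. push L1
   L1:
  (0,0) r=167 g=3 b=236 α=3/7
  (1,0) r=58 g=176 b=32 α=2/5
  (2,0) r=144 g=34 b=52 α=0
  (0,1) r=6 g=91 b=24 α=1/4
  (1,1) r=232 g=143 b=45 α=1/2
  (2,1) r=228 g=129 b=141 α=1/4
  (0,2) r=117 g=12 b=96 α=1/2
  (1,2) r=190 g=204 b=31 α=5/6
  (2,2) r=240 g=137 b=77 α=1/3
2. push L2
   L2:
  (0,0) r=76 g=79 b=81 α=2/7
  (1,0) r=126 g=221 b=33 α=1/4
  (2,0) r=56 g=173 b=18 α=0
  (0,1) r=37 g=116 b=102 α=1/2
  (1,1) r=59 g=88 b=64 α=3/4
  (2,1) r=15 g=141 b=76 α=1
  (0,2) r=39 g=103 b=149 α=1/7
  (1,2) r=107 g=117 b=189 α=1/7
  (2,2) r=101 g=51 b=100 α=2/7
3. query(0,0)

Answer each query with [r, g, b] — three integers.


at x=0,y=0 over L1,L2:
+L1 (α=3/7) → [501/7, 9/7, 708/7]
+L2 (α=2/7) → [3569/49, 1151/49, 4674/49]
→ [73, 23, 95]


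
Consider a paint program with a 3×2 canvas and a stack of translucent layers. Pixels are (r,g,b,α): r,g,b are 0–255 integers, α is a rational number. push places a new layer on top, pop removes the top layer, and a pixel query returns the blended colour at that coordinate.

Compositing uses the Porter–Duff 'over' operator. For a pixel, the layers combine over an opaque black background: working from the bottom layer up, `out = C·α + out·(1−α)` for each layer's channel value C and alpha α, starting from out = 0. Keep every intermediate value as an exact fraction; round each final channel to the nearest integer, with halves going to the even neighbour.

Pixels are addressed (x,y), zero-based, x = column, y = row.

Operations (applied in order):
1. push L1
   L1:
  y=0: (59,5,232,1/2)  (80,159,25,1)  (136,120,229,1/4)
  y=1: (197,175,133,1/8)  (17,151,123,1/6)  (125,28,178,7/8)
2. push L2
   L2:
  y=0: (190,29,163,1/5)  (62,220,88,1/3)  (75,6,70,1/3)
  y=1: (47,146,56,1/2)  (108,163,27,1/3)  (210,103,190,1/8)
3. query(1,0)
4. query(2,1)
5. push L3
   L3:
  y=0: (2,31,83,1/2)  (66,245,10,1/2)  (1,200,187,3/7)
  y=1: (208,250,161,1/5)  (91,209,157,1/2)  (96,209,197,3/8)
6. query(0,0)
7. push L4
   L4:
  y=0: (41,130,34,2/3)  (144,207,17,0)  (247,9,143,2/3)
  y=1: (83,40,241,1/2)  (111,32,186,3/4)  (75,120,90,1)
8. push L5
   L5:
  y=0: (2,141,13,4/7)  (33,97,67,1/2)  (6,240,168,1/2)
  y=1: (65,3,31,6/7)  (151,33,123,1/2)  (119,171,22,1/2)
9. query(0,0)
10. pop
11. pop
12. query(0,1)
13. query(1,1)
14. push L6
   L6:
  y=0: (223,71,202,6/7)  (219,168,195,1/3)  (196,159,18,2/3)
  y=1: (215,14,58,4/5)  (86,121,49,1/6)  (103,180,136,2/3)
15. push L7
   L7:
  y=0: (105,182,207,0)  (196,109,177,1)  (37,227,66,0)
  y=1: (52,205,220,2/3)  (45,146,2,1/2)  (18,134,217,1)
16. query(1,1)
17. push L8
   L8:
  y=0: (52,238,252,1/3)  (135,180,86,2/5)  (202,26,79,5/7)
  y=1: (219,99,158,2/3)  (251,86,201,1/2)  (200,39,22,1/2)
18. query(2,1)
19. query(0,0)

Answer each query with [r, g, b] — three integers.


(1,0) stack=L1,L2; from [0,0,0]:
after L1 α=1: [80, 159, 25]
after L2 α=1/3: [74, 538/3, 46]
rounded: [74, 179, 46]

(2,1) stack=L1,L2; from [0,0,0]:
after L1 α=7/8: [875/8, 49/2, 623/4]
after L2 α=1/8: [7805/64, 549/16, 5121/32]
rounded: [122, 34, 160]

at x=0,y=0 over L1,L2,L3:
after L1 α=1/2: [59/2, 5/2, 116]
after L2 α=1/5: [308/5, 39/5, 627/5]
after L3 α=1/2: [159/5, 97/5, 521/5]
→ [32, 19, 104]

at x=0,y=0 over L1,L2,L3,L4,L5:
+L1 (α=1/2) → [59/2, 5/2, 116]
+L2 (α=1/5) → [308/5, 39/5, 627/5]
+L3 (α=1/2) → [159/5, 97/5, 521/5]
+L4 (α=2/3) → [569/15, 1397/15, 287/5]
+L5 (α=4/7) → [87/5, 4217/35, 1121/35]
= [17, 120, 32]

query (0,1) [L1,L2,L3] — begin 0,0,0
L1 α=1/8: [197/8, 175/8, 133/8]
L2 α=1/2: [573/16, 1343/16, 581/16]
L3 α=1/5: [281/4, 2343/20, 245/4]
= [70, 117, 61]

at x=1,y=1 over L1,L2,L3:
L1 α=1/6: [17/6, 151/6, 41/2]
L2 α=1/3: [341/9, 640/9, 68/3]
L3 α=1/2: [580/9, 2521/18, 539/6]
rounded: [64, 140, 90]

at x=1,y=1 over L1,L2,L3,L6,L7:
+L1 (α=1/6) → [17/6, 151/6, 41/2]
+L2 (α=1/3) → [341/9, 640/9, 68/3]
+L3 (α=1/2) → [580/9, 2521/18, 539/6]
+L6 (α=1/6) → [1837/27, 14783/108, 2989/36]
+L7 (α=1/2) → [1526/27, 30551/216, 3061/72]
= [57, 141, 43]

at x=2,y=1 over L1,L2,L3,L6,L7,L8:
+L1 (α=7/8) → [875/8, 49/2, 623/4]
+L2 (α=1/8) → [7805/64, 549/16, 5121/32]
+L3 (α=3/8) → [57457/512, 12777/128, 44517/256]
+L6 (α=2/3) → [162929/1536, 19619/128, 114149/768]
+L7 (α=1) → [18, 134, 217]
+L8 (α=1/2) → [109, 173/2, 239/2]
→ [109, 86, 120]

at x=0,y=0 over L1,L2,L3,L6,L7,L8:
L1 α=1/2: [59/2, 5/2, 116]
L2 α=1/5: [308/5, 39/5, 627/5]
L3 α=1/2: [159/5, 97/5, 521/5]
L6 α=6/7: [6849/35, 2227/35, 6581/35]
L7 α=0: [6849/35, 2227/35, 6581/35]
L8 α=1/3: [15518/105, 12784/105, 21982/105]
→ [148, 122, 209]


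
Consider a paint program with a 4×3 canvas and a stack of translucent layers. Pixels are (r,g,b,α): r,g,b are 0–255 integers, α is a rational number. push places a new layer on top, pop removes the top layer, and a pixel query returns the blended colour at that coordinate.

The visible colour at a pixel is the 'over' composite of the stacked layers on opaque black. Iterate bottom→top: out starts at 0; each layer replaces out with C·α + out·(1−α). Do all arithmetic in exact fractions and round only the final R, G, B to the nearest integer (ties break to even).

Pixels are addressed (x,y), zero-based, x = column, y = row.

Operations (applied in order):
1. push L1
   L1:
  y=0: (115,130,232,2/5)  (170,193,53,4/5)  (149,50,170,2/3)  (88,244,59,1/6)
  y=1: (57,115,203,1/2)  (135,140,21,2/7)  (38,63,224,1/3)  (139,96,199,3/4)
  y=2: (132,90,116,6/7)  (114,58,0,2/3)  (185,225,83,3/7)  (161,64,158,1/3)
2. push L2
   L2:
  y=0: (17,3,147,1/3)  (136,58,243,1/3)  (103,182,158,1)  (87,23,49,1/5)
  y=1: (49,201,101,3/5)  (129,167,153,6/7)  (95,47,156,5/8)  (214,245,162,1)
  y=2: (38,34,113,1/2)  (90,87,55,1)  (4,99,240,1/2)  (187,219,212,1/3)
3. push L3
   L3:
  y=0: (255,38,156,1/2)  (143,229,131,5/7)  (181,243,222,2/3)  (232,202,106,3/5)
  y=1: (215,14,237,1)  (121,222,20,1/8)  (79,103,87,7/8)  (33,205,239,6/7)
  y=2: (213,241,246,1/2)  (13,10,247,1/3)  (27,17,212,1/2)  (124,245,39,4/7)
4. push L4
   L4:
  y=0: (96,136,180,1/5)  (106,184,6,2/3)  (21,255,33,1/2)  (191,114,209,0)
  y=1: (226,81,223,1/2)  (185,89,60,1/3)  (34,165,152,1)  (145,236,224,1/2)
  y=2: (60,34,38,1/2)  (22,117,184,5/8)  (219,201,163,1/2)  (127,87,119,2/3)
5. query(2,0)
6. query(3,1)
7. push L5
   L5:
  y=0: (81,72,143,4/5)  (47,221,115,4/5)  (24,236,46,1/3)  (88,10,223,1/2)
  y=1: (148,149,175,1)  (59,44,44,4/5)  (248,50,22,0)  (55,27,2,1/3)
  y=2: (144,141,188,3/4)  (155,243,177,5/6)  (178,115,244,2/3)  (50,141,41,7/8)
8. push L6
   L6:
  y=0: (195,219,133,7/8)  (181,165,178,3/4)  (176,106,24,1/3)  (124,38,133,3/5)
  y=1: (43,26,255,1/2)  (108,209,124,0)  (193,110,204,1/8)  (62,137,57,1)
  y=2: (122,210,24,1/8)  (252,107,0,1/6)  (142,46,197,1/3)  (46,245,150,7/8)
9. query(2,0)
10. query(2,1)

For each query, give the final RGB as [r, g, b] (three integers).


(2,0) stack=L1,L2,L3,L4; from [0,0,0]:
+L1 (α=2/3) → [298/3, 100/3, 340/3]
+L2 (α=1) → [103, 182, 158]
+L3 (α=2/3) → [155, 668/3, 602/3]
+L4 (α=1/2) → [88, 1433/6, 701/6]
rounded: [88, 239, 117]

at x=3,y=1 over L1,L2,L3,L4:
L1 α=3/4: [417/4, 72, 597/4]
L2 α=1: [214, 245, 162]
L3 α=6/7: [412/7, 1475/7, 228]
L4 α=1/2: [1427/14, 3127/14, 226]
→ [102, 223, 226]

at x=2,y=0 over L1,L2,L3,L4,L5,L6:
L1 α=2/3: [298/3, 100/3, 340/3]
L2 α=1: [103, 182, 158]
L3 α=2/3: [155, 668/3, 602/3]
L4 α=1/2: [88, 1433/6, 701/6]
L5 α=1/3: [200/3, 2141/9, 839/9]
L6 α=1/3: [928/9, 5236/27, 1894/27]
= [103, 194, 70]

(2,1) stack=L1,L2,L3,L4,L5,L6; from [0,0,0]:
L1 α=1/3: [38/3, 21, 224/3]
L2 α=5/8: [513/8, 149/4, 251/2]
L3 α=7/8: [4937/64, 3033/32, 1469/16]
L4 α=1: [34, 165, 152]
L5 α=0: [34, 165, 152]
L6 α=1/8: [431/8, 1265/8, 317/2]
rounded: [54, 158, 158]


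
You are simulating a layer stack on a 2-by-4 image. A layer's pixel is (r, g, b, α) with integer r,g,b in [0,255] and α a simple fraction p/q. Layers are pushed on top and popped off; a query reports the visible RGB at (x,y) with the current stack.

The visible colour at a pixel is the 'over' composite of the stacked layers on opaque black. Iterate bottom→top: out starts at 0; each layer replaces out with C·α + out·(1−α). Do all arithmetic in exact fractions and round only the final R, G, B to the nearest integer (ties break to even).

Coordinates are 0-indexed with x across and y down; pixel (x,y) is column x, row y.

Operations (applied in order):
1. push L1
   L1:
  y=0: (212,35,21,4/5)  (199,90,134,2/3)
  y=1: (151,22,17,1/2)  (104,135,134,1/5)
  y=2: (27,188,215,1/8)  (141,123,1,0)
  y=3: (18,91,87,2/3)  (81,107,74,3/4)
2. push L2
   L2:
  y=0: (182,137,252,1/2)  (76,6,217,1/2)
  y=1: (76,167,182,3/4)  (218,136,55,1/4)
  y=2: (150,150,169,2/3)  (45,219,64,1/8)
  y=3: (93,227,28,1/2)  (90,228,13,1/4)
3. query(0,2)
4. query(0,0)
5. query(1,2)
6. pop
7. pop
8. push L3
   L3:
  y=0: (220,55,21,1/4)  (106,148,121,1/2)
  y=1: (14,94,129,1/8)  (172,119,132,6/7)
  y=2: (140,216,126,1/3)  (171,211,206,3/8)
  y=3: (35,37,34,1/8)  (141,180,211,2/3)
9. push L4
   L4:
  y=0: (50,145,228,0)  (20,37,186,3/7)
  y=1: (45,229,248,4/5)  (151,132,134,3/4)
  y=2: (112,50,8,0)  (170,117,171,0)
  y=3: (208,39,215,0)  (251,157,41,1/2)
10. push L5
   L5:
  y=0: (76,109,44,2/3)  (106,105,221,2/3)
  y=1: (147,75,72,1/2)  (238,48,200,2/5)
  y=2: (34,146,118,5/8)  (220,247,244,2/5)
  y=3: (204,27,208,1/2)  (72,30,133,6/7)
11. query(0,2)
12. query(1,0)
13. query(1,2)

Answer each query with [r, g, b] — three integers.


at x=0,y=2 over L1,L2:
+L1 (α=1/8) → [27/8, 47/2, 215/8]
+L2 (α=2/3) → [809/8, 647/6, 973/8]
rounded: [101, 108, 122]

query (0,0) [L1,L2] — begin 0,0,0
+L1 (α=4/5) → [848/5, 28, 84/5]
+L2 (α=1/2) → [879/5, 165/2, 672/5]
→ [176, 82, 134]

(1,2) stack=L1,L2; from [0,0,0]:
+L1 (α=0) → [0, 0, 0]
+L2 (α=1/8) → [45/8, 219/8, 8]
rounded: [6, 27, 8]

query (0,2) [L3,L4,L5] — begin 0,0,0
L3 α=1/3: [140/3, 72, 42]
L4 α=0: [140/3, 72, 42]
L5 α=5/8: [155/4, 473/4, 179/2]
= [39, 118, 90]

at x=1,y=0 over L3,L4,L5:
after L3 α=1/2: [53, 74, 121/2]
after L4 α=3/7: [272/7, 407/7, 800/7]
after L5 α=2/3: [1756/21, 1877/21, 1298/7]
= [84, 89, 185]

at x=1,y=2 over L3,L4,L5:
after L3 α=3/8: [513/8, 633/8, 309/4]
after L4 α=0: [513/8, 633/8, 309/4]
after L5 α=2/5: [5059/40, 5851/40, 2879/20]
→ [126, 146, 144]


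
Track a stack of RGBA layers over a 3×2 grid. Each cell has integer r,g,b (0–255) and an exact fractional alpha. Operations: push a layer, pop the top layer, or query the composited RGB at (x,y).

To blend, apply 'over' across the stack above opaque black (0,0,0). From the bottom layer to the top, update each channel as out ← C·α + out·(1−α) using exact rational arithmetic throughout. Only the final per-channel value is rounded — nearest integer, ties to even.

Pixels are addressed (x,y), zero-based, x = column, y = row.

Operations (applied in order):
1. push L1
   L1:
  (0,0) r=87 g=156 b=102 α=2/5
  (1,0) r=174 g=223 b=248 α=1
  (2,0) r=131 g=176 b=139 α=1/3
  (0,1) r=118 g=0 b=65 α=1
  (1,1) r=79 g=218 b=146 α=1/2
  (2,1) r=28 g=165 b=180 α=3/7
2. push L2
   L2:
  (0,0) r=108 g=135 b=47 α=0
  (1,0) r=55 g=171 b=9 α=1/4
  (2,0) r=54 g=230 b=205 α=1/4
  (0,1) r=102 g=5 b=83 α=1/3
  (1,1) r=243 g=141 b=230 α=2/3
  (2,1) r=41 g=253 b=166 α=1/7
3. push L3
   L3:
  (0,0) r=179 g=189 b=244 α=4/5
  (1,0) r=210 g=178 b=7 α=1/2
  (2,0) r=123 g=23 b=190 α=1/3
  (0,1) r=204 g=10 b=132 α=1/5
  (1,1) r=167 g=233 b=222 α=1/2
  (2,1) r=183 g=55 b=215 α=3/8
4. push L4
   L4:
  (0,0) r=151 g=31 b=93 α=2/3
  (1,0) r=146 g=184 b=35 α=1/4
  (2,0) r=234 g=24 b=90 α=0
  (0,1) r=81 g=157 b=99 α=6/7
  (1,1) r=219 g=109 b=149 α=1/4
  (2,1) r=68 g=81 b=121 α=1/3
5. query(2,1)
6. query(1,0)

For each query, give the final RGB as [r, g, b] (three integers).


query (2,1) [L1,L2,L3,L4] — begin 0,0,0
+L1 (α=3/7) → [12, 495/7, 540/7]
+L2 (α=1/7) → [113/7, 4741/49, 4402/49]
+L3 (α=3/8) → [551/7, 15895/196, 53615/392]
+L4 (α=1/3) → [526/7, 23833/294, 25777/196]
rounded: [75, 81, 132]

query (1,0) [L1,L2,L3,L4] — begin 0,0,0
L1 α=1: [174, 223, 248]
L2 α=1/4: [577/4, 210, 753/4]
L3 α=1/2: [1417/8, 194, 781/8]
L4 α=1/4: [5419/32, 383/2, 2623/32]
= [169, 192, 82]


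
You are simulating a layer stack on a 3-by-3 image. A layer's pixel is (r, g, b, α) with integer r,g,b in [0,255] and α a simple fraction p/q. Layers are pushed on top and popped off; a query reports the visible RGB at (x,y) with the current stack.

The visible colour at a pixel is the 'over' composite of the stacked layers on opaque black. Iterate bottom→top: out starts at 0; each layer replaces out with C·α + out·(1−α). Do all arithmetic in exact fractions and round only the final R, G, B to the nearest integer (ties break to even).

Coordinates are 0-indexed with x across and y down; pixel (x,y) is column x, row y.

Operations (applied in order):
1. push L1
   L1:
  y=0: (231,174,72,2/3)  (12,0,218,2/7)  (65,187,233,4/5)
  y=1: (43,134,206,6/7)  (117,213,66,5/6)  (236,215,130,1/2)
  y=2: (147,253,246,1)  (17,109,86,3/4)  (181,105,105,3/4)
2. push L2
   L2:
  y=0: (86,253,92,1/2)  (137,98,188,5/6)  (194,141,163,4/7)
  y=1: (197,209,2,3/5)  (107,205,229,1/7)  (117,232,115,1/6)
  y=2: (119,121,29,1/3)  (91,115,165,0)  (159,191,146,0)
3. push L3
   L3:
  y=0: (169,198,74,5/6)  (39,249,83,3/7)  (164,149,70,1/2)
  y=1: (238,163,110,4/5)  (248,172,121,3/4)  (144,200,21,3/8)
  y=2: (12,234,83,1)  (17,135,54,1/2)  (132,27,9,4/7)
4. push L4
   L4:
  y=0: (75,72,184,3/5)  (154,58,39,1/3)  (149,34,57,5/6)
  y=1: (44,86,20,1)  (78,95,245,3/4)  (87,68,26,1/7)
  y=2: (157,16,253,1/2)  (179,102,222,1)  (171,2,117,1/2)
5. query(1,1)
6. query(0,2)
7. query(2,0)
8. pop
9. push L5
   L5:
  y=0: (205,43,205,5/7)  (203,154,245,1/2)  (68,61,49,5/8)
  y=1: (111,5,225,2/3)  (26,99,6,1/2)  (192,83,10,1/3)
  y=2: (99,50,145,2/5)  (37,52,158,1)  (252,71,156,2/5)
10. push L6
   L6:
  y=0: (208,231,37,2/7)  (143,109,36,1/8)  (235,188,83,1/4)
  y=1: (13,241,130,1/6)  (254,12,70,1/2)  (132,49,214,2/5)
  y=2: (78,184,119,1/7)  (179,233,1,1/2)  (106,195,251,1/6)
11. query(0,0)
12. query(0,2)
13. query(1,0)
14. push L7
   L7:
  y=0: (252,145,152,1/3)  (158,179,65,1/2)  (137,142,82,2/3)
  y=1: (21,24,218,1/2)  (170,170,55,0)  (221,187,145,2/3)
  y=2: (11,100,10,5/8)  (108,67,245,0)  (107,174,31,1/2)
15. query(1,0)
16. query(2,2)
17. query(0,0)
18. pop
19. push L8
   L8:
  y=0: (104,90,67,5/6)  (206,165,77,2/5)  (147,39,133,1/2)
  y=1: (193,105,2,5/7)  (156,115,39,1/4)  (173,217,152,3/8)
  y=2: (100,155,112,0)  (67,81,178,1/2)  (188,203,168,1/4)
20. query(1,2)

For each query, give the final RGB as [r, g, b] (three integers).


(1,1) stack=L1,L2,L3,L4; from [0,0,0]:
L1 α=5/6: [195/2, 355/2, 55]
L2 α=1/7: [692/7, 1270/7, 559/7]
L3 α=3/4: [1475/7, 2441/14, 775/7]
L4 α=3/4: [3113/28, 6431/56, 1480/7]
→ [111, 115, 211]

at x=0,y=2 over L1,L2,L3,L4:
after L1 α=1: [147, 253, 246]
after L2 α=1/3: [413/3, 209, 521/3]
after L3 α=1: [12, 234, 83]
after L4 α=1/2: [169/2, 125, 168]
= [84, 125, 168]

at x=2,y=0 over L1,L2,L3,L4:
after L1 α=4/5: [52, 748/5, 932/5]
after L2 α=4/7: [932/7, 5064/35, 6056/35]
after L3 α=1/2: [1040/7, 10279/70, 4253/35]
after L4 α=5/6: [2085/14, 7393/140, 7114/105]
rounded: [149, 53, 68]

at x=0,y=0 over L1,L2,L3,L5,L6:
after L1 α=2/3: [154, 116, 48]
after L2 α=1/2: [120, 369/2, 70]
after L3 α=5/6: [965/6, 783/4, 220/3]
after L5 α=5/7: [4040/21, 1213/14, 3515/21]
after L6 α=2/7: [28936/147, 12533/98, 19129/147]
rounded: [197, 128, 130]

(0,2) stack=L1,L2,L3,L5,L6; from [0,0,0]:
after L1 α=1: [147, 253, 246]
after L2 α=1/3: [413/3, 209, 521/3]
after L3 α=1: [12, 234, 83]
after L5 α=2/5: [234/5, 802/5, 539/5]
after L6 α=1/7: [1794/35, 5732/35, 547/5]
→ [51, 164, 109]

(1,0) stack=L1,L2,L3,L5,L6; from [0,0,0]:
+L1 (α=2/7) → [24/7, 0, 436/7]
+L2 (α=5/6) → [4819/42, 245/3, 3508/21]
+L3 (α=3/7) → [12095/147, 3221/21, 19261/147]
+L5 (α=1/2) → [20968/147, 6455/42, 27638/147]
+L6 (α=1/8) → [23971/168, 7109/48, 14197/84]
= [143, 148, 169]

at x=1,y=0 over L1,L2,L3,L5,L6,L7:
+L1 (α=2/7) → [24/7, 0, 436/7]
+L2 (α=5/6) → [4819/42, 245/3, 3508/21]
+L3 (α=3/7) → [12095/147, 3221/21, 19261/147]
+L5 (α=1/2) → [20968/147, 6455/42, 27638/147]
+L6 (α=1/8) → [23971/168, 7109/48, 14197/84]
+L7 (α=1/2) → [50515/336, 15701/96, 19657/168]
= [150, 164, 117]

at x=2,y=2 over L1,L2,L3,L5,L6,L7:
after L1 α=3/4: [543/4, 315/4, 315/4]
after L2 α=0: [543/4, 315/4, 315/4]
after L3 α=4/7: [3741/28, 1377/28, 1089/28]
after L5 α=2/5: [5067/28, 8107/140, 12003/140]
after L6 α=1/6: [28303/168, 13567/168, 19031/168]
after L7 α=1/2: [46279/336, 42799/336, 24239/336]
= [138, 127, 72]

query (0,0) [L1,L2,L3,L5,L6,L7] — begin 0,0,0
+L1 (α=2/3) → [154, 116, 48]
+L2 (α=1/2) → [120, 369/2, 70]
+L3 (α=5/6) → [965/6, 783/4, 220/3]
+L5 (α=5/7) → [4040/21, 1213/14, 3515/21]
+L6 (α=2/7) → [28936/147, 12533/98, 19129/147]
+L7 (α=1/3) → [94916/441, 6546/49, 60602/441]
→ [215, 134, 137]

at x=1,y=2 over L1,L2,L3,L5,L6,L8:
+L1 (α=3/4) → [51/4, 327/4, 129/2]
+L2 (α=0) → [51/4, 327/4, 129/2]
+L3 (α=1/2) → [119/8, 867/8, 237/4]
+L5 (α=1) → [37, 52, 158]
+L6 (α=1/2) → [108, 285/2, 159/2]
+L8 (α=1/2) → [175/2, 447/4, 515/4]
= [88, 112, 129]


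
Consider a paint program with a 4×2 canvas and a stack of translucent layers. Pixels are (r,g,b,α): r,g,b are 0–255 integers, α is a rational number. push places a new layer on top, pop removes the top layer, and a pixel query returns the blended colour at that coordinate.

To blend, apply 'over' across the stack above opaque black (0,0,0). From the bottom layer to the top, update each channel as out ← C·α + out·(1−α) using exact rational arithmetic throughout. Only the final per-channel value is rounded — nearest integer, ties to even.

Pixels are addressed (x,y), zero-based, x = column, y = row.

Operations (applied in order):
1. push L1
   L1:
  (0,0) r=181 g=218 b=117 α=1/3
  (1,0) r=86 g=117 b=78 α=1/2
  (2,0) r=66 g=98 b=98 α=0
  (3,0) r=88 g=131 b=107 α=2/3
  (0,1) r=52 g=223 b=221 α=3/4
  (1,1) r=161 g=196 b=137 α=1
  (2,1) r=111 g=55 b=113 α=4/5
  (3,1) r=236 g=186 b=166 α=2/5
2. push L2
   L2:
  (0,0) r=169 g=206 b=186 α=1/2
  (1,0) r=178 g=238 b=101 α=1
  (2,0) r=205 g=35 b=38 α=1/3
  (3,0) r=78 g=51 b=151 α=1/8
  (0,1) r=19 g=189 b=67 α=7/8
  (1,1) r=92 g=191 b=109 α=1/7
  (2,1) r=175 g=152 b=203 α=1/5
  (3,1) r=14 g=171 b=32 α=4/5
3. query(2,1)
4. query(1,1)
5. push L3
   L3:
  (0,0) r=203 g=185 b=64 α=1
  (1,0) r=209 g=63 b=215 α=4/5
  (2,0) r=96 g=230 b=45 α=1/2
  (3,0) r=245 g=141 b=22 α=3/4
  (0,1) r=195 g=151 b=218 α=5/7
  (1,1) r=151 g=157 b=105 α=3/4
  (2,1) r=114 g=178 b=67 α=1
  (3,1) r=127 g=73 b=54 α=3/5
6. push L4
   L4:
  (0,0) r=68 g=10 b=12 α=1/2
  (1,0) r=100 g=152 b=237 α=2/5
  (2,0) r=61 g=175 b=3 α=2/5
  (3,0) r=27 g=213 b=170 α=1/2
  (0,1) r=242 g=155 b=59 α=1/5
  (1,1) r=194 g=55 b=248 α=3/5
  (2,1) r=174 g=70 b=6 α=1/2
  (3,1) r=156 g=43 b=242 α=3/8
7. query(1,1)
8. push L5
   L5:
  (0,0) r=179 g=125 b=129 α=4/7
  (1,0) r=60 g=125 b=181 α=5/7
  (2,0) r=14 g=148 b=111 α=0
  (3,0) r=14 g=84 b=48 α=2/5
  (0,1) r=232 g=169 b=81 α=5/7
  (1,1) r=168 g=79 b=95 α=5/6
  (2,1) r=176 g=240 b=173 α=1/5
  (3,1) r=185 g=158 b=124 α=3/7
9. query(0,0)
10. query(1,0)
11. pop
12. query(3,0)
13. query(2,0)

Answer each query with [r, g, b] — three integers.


query (2,1) [L1,L2] — begin 0,0,0
after L1 α=4/5: [444/5, 44, 452/5]
after L2 α=1/5: [2651/25, 328/5, 2823/25]
→ [106, 66, 113]

at x=1,y=1 over L1,L2:
L1 α=1: [161, 196, 137]
L2 α=1/7: [1058/7, 1367/7, 133]
= [151, 195, 133]

at x=1,y=1 over L1,L2,L3,L4:
after L1 α=1: [161, 196, 137]
after L2 α=1/7: [1058/7, 1367/7, 133]
after L3 α=3/4: [4229/28, 1166/7, 112]
after L4 α=3/5: [12377/70, 3487/35, 968/5]
→ [177, 100, 194]

at x=0,y=0 over L1,L2,L3,L4,L5:
L1 α=1/3: [181/3, 218/3, 39]
L2 α=1/2: [344/3, 418/3, 225/2]
L3 α=1: [203, 185, 64]
L4 α=1/2: [271/2, 195/2, 38]
L5 α=4/7: [2245/14, 1585/14, 90]
→ [160, 113, 90]

(1,0) stack=L1,L2,L3,L4,L5; from [0,0,0]:
after L1 α=1/2: [43, 117/2, 39]
after L2 α=1: [178, 238, 101]
after L3 α=4/5: [1014/5, 98, 961/5]
after L4 α=2/5: [4042/25, 598/5, 5253/25]
after L5 α=5/7: [15584/175, 4321/35, 4733/25]
rounded: [89, 123, 189]

(3,0) stack=L1,L2,L3,L4; from [0,0,0]:
L1 α=2/3: [176/3, 262/3, 214/3]
L2 α=1/8: [733/12, 1987/24, 1951/24]
L3 α=3/4: [9553/48, 12139/96, 3535/96]
L4 α=1/2: [10849/96, 32587/192, 19855/192]
→ [113, 170, 103]

(2,0) stack=L1,L2,L3,L4; from [0,0,0]:
L1 α=0: [0, 0, 0]
L2 α=1/3: [205/3, 35/3, 38/3]
L3 α=1/2: [493/6, 725/6, 173/6]
L4 α=2/5: [737/10, 285/2, 37/2]
→ [74, 142, 18]


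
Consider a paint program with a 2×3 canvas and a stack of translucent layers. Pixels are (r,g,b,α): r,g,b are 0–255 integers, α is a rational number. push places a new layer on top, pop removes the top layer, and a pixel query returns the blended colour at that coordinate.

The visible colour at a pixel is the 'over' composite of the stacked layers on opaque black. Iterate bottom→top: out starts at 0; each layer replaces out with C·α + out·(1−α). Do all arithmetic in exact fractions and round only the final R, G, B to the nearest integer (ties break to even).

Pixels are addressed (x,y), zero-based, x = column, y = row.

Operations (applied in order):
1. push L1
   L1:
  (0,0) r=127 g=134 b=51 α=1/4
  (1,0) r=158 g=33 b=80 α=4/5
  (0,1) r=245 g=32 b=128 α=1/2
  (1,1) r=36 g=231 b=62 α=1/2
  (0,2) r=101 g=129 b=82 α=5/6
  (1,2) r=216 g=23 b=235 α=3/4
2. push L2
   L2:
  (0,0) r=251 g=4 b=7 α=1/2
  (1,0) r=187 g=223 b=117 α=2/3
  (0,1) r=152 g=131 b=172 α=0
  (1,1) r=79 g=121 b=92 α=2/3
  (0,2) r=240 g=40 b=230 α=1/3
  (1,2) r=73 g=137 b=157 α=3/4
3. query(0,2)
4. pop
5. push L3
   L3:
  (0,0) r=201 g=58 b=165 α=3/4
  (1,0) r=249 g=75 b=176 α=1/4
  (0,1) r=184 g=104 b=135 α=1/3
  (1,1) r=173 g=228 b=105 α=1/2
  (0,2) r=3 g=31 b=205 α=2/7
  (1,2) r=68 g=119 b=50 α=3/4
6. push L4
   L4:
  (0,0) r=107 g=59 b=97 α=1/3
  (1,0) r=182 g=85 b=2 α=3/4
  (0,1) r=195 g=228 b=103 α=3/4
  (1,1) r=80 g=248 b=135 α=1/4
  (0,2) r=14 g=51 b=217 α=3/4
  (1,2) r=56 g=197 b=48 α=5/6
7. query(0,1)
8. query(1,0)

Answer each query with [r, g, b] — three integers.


(0,2) stack=L1,L2; from [0,0,0]:
after L1 α=5/6: [505/6, 215/2, 205/3]
after L2 α=1/3: [1225/9, 85, 1100/9]
rounded: [136, 85, 122]

at x=0,y=1 over L1,L3,L4:
after L1 α=1/2: [245/2, 16, 64]
after L3 α=1/3: [143, 136/3, 263/3]
after L4 α=3/4: [182, 547/3, 595/6]
rounded: [182, 182, 99]

(1,0) stack=L1,L3,L4; from [0,0,0]:
after L1 α=4/5: [632/5, 132/5, 64]
after L3 α=1/4: [3141/20, 771/20, 92]
after L4 α=3/4: [14061/80, 5871/80, 49/2]
rounded: [176, 73, 24]


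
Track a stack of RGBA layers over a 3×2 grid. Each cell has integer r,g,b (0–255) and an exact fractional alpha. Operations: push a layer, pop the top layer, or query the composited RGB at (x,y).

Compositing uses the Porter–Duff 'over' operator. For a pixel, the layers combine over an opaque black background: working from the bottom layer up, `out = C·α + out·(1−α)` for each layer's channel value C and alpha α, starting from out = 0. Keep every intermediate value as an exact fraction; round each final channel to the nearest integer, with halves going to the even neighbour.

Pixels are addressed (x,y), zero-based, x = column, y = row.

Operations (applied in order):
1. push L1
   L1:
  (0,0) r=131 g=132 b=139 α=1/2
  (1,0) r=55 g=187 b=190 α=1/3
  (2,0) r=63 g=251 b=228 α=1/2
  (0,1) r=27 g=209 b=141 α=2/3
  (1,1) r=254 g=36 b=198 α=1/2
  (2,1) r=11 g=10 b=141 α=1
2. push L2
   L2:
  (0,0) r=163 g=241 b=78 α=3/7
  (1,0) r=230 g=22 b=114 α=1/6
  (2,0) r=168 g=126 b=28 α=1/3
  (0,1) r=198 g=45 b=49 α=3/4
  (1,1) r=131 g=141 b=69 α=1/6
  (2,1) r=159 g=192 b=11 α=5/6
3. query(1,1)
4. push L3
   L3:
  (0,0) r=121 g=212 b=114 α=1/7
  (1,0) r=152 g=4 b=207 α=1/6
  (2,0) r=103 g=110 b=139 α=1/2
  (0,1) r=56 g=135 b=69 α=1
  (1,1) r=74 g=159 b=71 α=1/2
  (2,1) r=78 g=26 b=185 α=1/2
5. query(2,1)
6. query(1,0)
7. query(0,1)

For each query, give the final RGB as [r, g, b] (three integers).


at x=1,y=1 over L1,L2:
+L1 (α=1/2) → [127, 18, 99]
+L2 (α=1/6) → [383/3, 77/2, 94]
rounded: [128, 38, 94]

query (2,1) [L1,L2,L3] — begin 0,0,0
L1 α=1: [11, 10, 141]
L2 α=5/6: [403/3, 485/3, 98/3]
L3 α=1/2: [637/6, 563/6, 653/6]
rounded: [106, 94, 109]

at x=1,y=0 over L1,L2,L3:
L1 α=1/3: [55/3, 187/3, 190/3]
L2 α=1/6: [965/18, 1001/18, 646/9]
L3 α=1/6: [7561/108, 5077/108, 5093/54]
→ [70, 47, 94]

(0,1) stack=L1,L2,L3; from [0,0,0]:
L1 α=2/3: [18, 418/3, 94]
L2 α=3/4: [153, 823/12, 241/4]
L3 α=1: [56, 135, 69]
→ [56, 135, 69]


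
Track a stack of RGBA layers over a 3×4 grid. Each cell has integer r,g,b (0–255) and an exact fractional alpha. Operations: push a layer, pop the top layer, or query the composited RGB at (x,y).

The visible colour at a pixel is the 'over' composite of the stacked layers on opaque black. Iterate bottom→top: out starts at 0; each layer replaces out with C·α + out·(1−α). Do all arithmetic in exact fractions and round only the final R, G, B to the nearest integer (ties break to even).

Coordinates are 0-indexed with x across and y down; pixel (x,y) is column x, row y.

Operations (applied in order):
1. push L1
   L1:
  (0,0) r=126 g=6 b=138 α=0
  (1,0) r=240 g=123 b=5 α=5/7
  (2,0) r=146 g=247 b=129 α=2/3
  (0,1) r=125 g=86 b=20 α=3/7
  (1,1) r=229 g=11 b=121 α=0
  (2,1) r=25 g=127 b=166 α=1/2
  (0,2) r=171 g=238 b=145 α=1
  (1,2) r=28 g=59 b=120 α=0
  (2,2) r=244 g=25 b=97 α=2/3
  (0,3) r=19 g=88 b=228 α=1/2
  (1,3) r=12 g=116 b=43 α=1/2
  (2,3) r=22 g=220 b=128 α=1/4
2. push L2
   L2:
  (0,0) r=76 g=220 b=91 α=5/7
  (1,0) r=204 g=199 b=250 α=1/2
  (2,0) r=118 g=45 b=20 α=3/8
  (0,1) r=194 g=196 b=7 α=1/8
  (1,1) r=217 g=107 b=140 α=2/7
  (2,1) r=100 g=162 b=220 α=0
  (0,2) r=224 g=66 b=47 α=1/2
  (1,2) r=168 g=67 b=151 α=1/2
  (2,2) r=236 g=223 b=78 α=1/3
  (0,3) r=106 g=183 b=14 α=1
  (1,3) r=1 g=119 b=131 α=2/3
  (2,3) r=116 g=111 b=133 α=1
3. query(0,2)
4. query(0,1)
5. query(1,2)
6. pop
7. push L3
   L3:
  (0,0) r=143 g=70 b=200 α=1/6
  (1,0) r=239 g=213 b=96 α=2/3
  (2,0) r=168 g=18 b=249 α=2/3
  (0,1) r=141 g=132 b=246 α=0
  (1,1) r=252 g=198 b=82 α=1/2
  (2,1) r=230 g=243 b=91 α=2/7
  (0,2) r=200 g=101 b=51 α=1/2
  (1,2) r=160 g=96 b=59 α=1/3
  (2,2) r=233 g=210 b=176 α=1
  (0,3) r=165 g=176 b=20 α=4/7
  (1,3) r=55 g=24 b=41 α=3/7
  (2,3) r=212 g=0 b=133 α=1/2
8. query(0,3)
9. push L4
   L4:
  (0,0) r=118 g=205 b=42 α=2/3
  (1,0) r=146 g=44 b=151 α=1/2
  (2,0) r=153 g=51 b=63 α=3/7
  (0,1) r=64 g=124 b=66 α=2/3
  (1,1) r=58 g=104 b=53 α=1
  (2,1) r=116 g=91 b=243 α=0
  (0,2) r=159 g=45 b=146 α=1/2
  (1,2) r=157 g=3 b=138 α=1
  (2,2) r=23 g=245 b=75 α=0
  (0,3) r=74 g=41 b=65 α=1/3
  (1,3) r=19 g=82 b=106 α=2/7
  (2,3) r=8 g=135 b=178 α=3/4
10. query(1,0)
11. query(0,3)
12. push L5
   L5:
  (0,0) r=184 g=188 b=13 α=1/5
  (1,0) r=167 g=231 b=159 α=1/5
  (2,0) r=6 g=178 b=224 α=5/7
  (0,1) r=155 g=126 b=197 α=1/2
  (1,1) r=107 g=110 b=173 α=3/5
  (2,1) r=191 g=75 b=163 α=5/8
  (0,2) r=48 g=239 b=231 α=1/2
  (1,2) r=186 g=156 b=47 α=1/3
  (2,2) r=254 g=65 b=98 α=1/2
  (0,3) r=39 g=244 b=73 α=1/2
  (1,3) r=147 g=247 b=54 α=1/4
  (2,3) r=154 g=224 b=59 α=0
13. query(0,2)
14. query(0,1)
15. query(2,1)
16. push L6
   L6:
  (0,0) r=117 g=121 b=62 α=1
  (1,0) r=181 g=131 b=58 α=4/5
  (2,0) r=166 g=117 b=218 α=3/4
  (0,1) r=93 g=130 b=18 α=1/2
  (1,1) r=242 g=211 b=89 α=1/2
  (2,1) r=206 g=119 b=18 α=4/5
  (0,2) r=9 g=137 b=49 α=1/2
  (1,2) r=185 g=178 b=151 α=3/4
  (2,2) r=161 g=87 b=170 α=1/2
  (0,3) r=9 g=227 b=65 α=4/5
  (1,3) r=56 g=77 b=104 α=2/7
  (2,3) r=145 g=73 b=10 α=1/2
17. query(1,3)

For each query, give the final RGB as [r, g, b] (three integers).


query (0,2) [L1,L2] — begin 0,0,0
+L1 (α=1) → [171, 238, 145]
+L2 (α=1/2) → [395/2, 152, 96]
→ [198, 152, 96]

(0,1) stack=L1,L2; from [0,0,0]:
after L1 α=3/7: [375/7, 258/7, 60/7]
after L2 α=1/8: [569/8, 227/4, 67/8]
= [71, 57, 8]

(1,2) stack=L1,L2; from [0,0,0]:
L1 α=0: [0, 0, 0]
L2 α=1/2: [84, 67/2, 151/2]
rounded: [84, 34, 76]

query (0,3) [L1,L3] — begin 0,0,0
L1 α=1/2: [19/2, 44, 114]
L3 α=4/7: [1377/14, 836/7, 422/7]
= [98, 119, 60]

query (1,0) [L1,L3,L4] — begin 0,0,0
L1 α=5/7: [1200/7, 615/7, 25/7]
L3 α=2/3: [4546/21, 1199/7, 1369/21]
L4 α=1/2: [3806/21, 1507/14, 2270/21]
→ [181, 108, 108]

(0,3) stack=L1,L3,L4; from [0,0,0]:
after L1 α=1/2: [19/2, 44, 114]
after L3 α=4/7: [1377/14, 836/7, 422/7]
after L4 α=1/3: [1895/21, 653/7, 433/7]
rounded: [90, 93, 62]

query (0,2) [L1,L3,L4,L5] — begin 0,0,0
+L1 (α=1) → [171, 238, 145]
+L3 (α=1/2) → [371/2, 339/2, 98]
+L4 (α=1/2) → [689/4, 429/4, 122]
+L5 (α=1/2) → [881/8, 1385/8, 353/2]
= [110, 173, 176]

(0,1) stack=L1,L3,L4,L5; from [0,0,0]:
L1 α=3/7: [375/7, 258/7, 60/7]
L3 α=0: [375/7, 258/7, 60/7]
L4 α=2/3: [1271/21, 1994/21, 328/7]
L5 α=1/2: [2263/21, 2320/21, 1707/14]
rounded: [108, 110, 122]

(2,1) stack=L1,L3,L4,L5; from [0,0,0]:
after L1 α=1/2: [25/2, 127/2, 83]
after L3 α=2/7: [1045/14, 1607/14, 597/7]
after L4 α=0: [1045/14, 1607/14, 597/7]
after L5 α=5/8: [16505/112, 10071/112, 937/7]
= [147, 90, 134]

(1,3) stack=L1,L3,L4,L5,L6; from [0,0,0]:
+L1 (α=1/2) → [6, 58, 43/2]
+L3 (α=3/7) → [27, 304/7, 209/7]
+L4 (α=2/7) → [173/7, 2668/49, 2529/49]
+L5 (α=1/4) → [387/7, 20107/196, 10233/196]
+L6 (α=2/7) → [2719/49, 130719/1372, 91933/1372]
→ [55, 95, 67]


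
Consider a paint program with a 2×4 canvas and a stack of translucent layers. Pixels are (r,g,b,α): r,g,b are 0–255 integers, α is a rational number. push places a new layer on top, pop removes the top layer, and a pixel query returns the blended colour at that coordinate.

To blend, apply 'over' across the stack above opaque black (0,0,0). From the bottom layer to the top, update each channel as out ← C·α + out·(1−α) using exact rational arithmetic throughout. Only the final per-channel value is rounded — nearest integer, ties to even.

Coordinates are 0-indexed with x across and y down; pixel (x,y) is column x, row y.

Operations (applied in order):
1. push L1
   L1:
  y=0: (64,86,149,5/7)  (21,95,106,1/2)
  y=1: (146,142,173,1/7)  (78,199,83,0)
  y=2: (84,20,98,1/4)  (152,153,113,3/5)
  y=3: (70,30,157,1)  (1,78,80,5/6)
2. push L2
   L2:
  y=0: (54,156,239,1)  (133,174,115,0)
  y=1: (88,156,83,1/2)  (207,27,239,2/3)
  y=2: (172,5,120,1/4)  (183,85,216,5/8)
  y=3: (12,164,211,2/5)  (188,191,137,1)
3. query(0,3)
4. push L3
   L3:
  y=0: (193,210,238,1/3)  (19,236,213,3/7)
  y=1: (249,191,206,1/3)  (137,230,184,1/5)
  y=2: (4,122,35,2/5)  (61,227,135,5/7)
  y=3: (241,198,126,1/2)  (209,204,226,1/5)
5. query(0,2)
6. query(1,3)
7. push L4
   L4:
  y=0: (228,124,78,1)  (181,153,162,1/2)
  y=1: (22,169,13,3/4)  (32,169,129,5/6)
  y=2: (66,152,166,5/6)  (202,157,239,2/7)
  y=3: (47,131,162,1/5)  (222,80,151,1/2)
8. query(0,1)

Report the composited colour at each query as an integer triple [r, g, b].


(0,3) stack=L1,L2; from [0,0,0]:
L1 α=1: [70, 30, 157]
L2 α=2/5: [234/5, 418/5, 893/5]
= [47, 84, 179]

(0,2) stack=L1,L2,L3; from [0,0,0]:
after L1 α=1/4: [21, 5, 49/2]
after L2 α=1/4: [235/4, 5, 387/8]
after L3 α=2/5: [737/20, 259/5, 1721/40]
rounded: [37, 52, 43]

at x=1,y=3 over L1,L2,L3:
after L1 α=5/6: [5/6, 65, 200/3]
after L2 α=1: [188, 191, 137]
after L3 α=1/5: [961/5, 968/5, 774/5]
→ [192, 194, 155]

query (0,1) [L1,L2,L3,L4] — begin 0,0,0
L1 α=1/7: [146/7, 142/7, 173/7]
L2 α=1/2: [381/7, 617/7, 377/7]
L3 α=1/3: [835/7, 857/7, 732/7]
L4 α=3/4: [1297/28, 2203/14, 1005/28]
= [46, 157, 36]
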